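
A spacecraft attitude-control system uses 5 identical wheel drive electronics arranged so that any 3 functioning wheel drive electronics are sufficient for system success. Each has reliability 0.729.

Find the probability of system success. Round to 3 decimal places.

0.873

R = Σ_{i=3}^{5} C(5,i) p^i (1−p)^{5−i} with p = 0.729
C(5,3)·0.729^3·0.271^2 = 0.28453
C(5,4)·0.729^4·0.271^1 = 0.38269
C(5,5)·0.729^5·0.271^0 = 0.20589
Sum = 0.873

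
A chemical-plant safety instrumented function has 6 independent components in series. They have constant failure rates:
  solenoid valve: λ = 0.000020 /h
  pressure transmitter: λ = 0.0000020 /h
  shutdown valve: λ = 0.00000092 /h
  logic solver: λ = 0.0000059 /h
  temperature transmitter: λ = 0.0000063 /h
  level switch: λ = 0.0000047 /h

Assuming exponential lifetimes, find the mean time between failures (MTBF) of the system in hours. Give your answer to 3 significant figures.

Series of exponential components: λ_sys = Σ λ_i
λ_sys = 0.000020 + 0.0000020 + 0.00000092 + 0.0000059 + 0.0000063 + 0.0000047 = 3.9820e-05 /h
MTBF = 1 / λ_sys = 25100 h

25100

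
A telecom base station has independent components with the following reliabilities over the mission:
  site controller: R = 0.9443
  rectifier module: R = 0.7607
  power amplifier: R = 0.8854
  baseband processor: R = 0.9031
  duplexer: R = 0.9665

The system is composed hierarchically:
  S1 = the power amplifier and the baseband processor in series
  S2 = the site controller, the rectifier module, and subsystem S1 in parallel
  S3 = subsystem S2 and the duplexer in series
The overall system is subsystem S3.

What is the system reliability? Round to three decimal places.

Series (power amplifier and baseband processor): 0.88540 × 0.90310 = 0.79960
Parallel (site controller, rectifier module, and [0.79960]): 1 − (1 − 0.94430)(1 − 0.76070)(1 − 0.79960) = 0.99733
Series ([0.99733] and duplexer): 0.99733 × 0.96650 = 0.964

0.964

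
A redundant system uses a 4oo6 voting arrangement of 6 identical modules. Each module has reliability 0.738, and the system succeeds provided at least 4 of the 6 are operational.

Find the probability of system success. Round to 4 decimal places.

0.8111

R = Σ_{i=4}^{6} C(6,i) p^i (1−p)^{6−i} with p = 0.738
C(6,4)·0.738^4·0.262^2 = 0.305435
C(6,5)·0.738^5·0.262^1 = 0.344139
C(6,6)·0.738^6·0.262^0 = 0.161562
Sum = 0.8111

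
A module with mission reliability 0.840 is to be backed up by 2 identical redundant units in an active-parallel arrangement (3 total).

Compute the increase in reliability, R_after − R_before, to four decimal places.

R_before = 0.840
R_after = 1 − (1 − 0.840)^3 = 0.9959
ΔR = 0.9959 − 0.840 = 0.1559

0.1559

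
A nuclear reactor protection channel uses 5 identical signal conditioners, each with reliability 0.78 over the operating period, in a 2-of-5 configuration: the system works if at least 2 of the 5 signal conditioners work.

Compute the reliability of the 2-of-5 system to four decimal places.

0.9903

R = Σ_{i=2}^{5} C(5,i) p^i (1−p)^{5−i} with p = 0.78
C(5,2)·0.78^2·0.22^3 = 0.064782
C(5,3)·0.78^3·0.22^2 = 0.229683
C(5,4)·0.78^4·0.22^1 = 0.407166
C(5,5)·0.78^5·0.22^0 = 0.288717
Sum = 0.9903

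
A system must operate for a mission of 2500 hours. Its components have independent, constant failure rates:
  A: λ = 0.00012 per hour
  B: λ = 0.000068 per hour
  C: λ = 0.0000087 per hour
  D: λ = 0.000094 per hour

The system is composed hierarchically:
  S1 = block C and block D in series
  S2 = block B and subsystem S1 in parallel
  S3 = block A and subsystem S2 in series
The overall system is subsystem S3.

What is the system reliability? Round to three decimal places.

R(A) = exp(−0.00012 × 2500) = 0.74082
R(B) = exp(−0.000068 × 2500) = 0.84366
R(C) = exp(−0.0000087 × 2500) = 0.97848
R(D) = exp(−0.000094 × 2500) = 0.79057
Series (C and D): 0.97848 × 0.79057 = 0.77356
Parallel (B and [0.77356]): 1 − (1 − 0.84366)(1 − 0.77356) = 0.96460
Series (A and [0.96460]): 0.74082 × 0.96460 = 0.715

0.715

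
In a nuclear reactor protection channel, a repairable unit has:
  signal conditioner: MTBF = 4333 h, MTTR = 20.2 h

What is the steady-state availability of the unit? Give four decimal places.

0.9954

A(signal conditioner) = MTBF/(MTBF+MTTR) = 4333/(4333+20.2) = 0.9954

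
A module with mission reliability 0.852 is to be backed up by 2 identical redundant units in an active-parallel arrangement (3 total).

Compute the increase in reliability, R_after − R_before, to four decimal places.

R_before = 0.852
R_after = 1 − (1 − 0.852)^3 = 0.9968
ΔR = 0.9968 − 0.852 = 0.1448

0.1448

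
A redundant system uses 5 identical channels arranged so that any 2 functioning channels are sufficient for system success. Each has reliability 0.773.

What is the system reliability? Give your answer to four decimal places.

R = Σ_{i=2}^{5} C(5,i) p^i (1−p)^{5−i} with p = 0.773
C(5,2)·0.773^2·0.227^3 = 0.069893
C(5,3)·0.773^3·0.227^2 = 0.238007
C(5,4)·0.773^4·0.227^1 = 0.405241
C(5,5)·0.773^5·0.227^0 = 0.275993
Sum = 0.9891

0.9891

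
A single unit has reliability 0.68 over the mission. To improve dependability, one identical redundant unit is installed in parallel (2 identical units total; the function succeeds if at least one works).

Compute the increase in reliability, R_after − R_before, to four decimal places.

R_before = 0.68
R_after = 1 − (1 − 0.68)^2 = 0.8976
ΔR = 0.8976 − 0.68 = 0.2176

0.2176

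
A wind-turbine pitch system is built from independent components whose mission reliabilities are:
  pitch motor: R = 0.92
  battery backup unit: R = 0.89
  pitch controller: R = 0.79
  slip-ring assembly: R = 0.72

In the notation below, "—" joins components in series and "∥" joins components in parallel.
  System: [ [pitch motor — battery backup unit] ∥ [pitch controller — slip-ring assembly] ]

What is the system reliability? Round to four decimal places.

Series (pitch motor and battery backup unit): 0.920000 × 0.890000 = 0.818800
Series (pitch controller and slip-ring assembly): 0.790000 × 0.720000 = 0.568800
Parallel ([0.818800] and [0.568800]): 1 − (1 − 0.818800)(1 − 0.568800) = 0.9219

0.9219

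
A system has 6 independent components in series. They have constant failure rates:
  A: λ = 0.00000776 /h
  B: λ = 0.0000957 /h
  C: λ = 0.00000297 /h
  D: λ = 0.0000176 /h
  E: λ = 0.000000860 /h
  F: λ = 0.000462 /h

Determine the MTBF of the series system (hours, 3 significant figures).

Series of exponential components: λ_sys = Σ λ_i
λ_sys = 0.00000776 + 0.0000957 + 0.00000297 + 0.0000176 + 0.000000860 + 0.000462 = 5.8689e-04 /h
MTBF = 1 / λ_sys = 1700 h

1700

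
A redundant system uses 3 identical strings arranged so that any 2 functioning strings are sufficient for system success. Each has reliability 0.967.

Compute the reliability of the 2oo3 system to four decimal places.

R = Σ_{i=2}^{3} C(3,i) p^i (1−p)^{3−i} with p = 0.967
C(3,2)·0.967^2·0.033^1 = 0.092574
C(3,3)·0.967^3·0.033^0 = 0.904231
Sum = 0.9968

0.9968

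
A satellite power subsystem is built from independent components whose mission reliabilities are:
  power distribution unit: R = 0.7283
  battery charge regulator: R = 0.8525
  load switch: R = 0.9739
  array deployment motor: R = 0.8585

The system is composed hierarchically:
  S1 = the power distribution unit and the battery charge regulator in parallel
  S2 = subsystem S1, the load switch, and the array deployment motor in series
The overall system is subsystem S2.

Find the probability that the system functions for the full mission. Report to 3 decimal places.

0.803

Parallel (power distribution unit and battery charge regulator): 1 − (1 − 0.72830)(1 − 0.85250) = 0.95992
Series ([0.95992], load switch, and array deployment motor): 0.95992 × 0.97390 × 0.85850 = 0.803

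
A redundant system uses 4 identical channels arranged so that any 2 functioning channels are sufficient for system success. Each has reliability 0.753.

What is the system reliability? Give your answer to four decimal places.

R = Σ_{i=2}^{4} C(4,i) p^i (1−p)^{4−i} with p = 0.753
C(4,2)·0.753^2·0.247^2 = 0.207556
C(4,3)·0.753^3·0.247^1 = 0.421834
C(4,4)·0.753^4·0.247^0 = 0.321499
Sum = 0.9509

0.9509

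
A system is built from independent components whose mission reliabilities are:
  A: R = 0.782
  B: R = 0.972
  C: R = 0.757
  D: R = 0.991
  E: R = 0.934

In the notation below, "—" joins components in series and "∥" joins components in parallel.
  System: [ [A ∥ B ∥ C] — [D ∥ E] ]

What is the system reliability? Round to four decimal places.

Parallel (A, B, and C): 1 − (1 − 0.782000)(1 − 0.972000)(1 − 0.757000) = 0.998517
Parallel (D and E): 1 − (1 − 0.991000)(1 − 0.934000) = 0.999406
Series ([0.998517] and [0.999406]): 0.998517 × 0.999406 = 0.9979

0.9979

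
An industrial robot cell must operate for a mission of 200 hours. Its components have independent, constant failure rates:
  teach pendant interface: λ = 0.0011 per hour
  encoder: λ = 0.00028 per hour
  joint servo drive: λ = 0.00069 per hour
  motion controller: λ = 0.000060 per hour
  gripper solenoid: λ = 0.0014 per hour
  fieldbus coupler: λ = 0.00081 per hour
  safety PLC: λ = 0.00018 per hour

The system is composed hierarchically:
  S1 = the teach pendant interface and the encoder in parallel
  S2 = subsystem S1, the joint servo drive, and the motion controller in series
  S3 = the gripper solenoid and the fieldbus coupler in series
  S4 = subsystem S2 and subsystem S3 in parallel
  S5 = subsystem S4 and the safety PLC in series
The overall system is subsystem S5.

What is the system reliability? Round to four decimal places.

R(teach pendant interface) = exp(−0.0011 × 200) = 0.802519
R(encoder) = exp(−0.00028 × 200) = 0.945539
R(joint servo drive) = exp(−0.00069 × 200) = 0.871099
R(motion controller) = exp(−0.000060 × 200) = 0.988072
R(gripper solenoid) = exp(−0.0014 × 200) = 0.755784
R(fieldbus coupler) = exp(−0.00081 × 200) = 0.850441
R(safety PLC) = exp(−0.00018 × 200) = 0.964640
Parallel (teach pendant interface and encoder): 1 − (1 − 0.802519)(1 − 0.945539) = 0.989245
Series ([0.989245], joint servo drive, and motion controller): 0.989245 × 0.871099 × 0.988072 = 0.851452
Series (gripper solenoid and fieldbus coupler): 0.755784 × 0.850441 = 0.642750
Parallel ([0.851452] and [0.642750]): 1 − (1 − 0.851452)(1 − 0.642750) = 0.946931
Series ([0.946931] and safety PLC): 0.946931 × 0.964640 = 0.9134

0.9134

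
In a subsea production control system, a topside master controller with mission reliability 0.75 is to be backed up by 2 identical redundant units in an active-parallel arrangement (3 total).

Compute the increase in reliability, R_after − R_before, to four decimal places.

R_before = 0.75
R_after = 1 − (1 − 0.75)^3 = 0.9844
ΔR = 0.9844 − 0.75 = 0.2344

0.2344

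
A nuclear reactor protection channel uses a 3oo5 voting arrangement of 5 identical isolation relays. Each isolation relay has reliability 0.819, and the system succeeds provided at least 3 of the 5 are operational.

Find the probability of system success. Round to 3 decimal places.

R = Σ_{i=3}^{5} C(5,i) p^i (1−p)^{5−i} with p = 0.819
C(5,3)·0.819^3·0.181^2 = 0.17997
C(5,4)·0.819^4·0.181^1 = 0.40718
C(5,5)·0.819^5·0.181^0 = 0.36848
Sum = 0.956

0.956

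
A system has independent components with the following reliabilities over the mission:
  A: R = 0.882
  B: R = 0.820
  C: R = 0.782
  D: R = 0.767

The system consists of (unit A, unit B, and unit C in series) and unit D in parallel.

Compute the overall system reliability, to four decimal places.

0.8988

Series (A, B, and C): 0.882000 × 0.820000 × 0.782000 = 0.565574
Parallel ([0.565574] and D): 1 − (1 − 0.565574)(1 − 0.767000) = 0.8988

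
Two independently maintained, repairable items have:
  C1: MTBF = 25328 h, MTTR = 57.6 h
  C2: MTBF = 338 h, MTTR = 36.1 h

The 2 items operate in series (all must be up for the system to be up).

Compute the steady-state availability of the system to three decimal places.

A(C1) = MTBF/(MTBF+MTTR) = 25328/(25328+57.6) = 0.997731
A(C2) = MTBF/(MTBF+MTTR) = 338/(338+36.1) = 0.903502
Series availability: 0.997731 × 0.903502 = 0.901

0.901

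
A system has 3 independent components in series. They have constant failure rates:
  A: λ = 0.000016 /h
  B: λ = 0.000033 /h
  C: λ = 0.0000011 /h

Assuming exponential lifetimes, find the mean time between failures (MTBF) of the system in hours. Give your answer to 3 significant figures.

Series of exponential components: λ_sys = Σ λ_i
λ_sys = 0.000016 + 0.000033 + 0.0000011 = 5.0100e-05 /h
MTBF = 1 / λ_sys = 20000 h

20000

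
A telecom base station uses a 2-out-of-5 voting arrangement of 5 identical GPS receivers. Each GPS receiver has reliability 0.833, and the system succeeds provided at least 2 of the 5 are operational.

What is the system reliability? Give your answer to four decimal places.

0.9966

R = Σ_{i=2}^{5} C(5,i) p^i (1−p)^{5−i} with p = 0.833
C(5,2)·0.833^2·0.167^3 = 0.032318
C(5,3)·0.833^3·0.167^2 = 0.161201
C(5,4)·0.833^4·0.167^1 = 0.402037
C(5,5)·0.833^5·0.167^0 = 0.401074
Sum = 0.9966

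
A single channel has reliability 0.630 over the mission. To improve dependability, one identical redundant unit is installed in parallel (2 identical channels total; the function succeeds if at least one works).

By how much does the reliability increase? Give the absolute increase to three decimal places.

R_before = 0.630
R_after = 1 − (1 − 0.630)^2 = 0.863
ΔR = 0.863 − 0.630 = 0.233

0.233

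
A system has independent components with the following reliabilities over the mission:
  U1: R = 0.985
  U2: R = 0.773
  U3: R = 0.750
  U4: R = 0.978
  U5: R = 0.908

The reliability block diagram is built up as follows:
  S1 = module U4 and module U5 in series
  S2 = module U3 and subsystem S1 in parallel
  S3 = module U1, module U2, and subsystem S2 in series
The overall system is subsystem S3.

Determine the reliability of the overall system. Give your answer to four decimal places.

Series (U4 and U5): 0.978000 × 0.908000 = 0.888024
Parallel (U3 and [0.888024]): 1 − (1 − 0.750000)(1 − 0.888024) = 0.972006
Series (U1, U2, and [0.972006]): 0.985000 × 0.773000 × 0.972006 = 0.7401

0.7401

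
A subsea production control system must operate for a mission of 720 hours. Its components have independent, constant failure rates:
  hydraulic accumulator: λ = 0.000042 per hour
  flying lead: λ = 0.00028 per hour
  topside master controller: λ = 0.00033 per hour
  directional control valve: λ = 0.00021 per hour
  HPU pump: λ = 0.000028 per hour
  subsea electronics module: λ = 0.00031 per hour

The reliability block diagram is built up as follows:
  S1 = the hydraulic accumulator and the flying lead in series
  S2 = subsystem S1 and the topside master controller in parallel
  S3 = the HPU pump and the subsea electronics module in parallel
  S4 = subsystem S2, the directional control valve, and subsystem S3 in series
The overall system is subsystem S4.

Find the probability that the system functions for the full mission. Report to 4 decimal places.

R(hydraulic accumulator) = exp(−0.000042 × 720) = 0.970213
R(flying lead) = exp(−0.00028 × 720) = 0.817422
R(topside master controller) = exp(−0.00033 × 720) = 0.788518
R(directional control valve) = exp(−0.00021 × 720) = 0.859676
R(HPU pump) = exp(−0.000028 × 720) = 0.980042
R(subsea electronics module) = exp(−0.00031 × 720) = 0.799955
Series (hydraulic accumulator and flying lead): 0.970213 × 0.817422 = 0.793073
Parallel ([0.793073] and topside master controller): 1 − (1 − 0.793073)(1 − 0.788518) = 0.956239
Parallel (HPU pump and subsea electronics module): 1 − (1 − 0.980042)(1 − 0.799955) = 0.996008
Series ([0.956239], directional control valve, and [0.996008]): 0.956239 × 0.859676 × 0.996008 = 0.8188

0.8188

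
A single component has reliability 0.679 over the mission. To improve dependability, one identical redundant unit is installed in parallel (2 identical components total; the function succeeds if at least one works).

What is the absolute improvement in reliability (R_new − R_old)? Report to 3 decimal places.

R_before = 0.679
R_after = 1 − (1 − 0.679)^2 = 0.897
ΔR = 0.897 − 0.679 = 0.218

0.218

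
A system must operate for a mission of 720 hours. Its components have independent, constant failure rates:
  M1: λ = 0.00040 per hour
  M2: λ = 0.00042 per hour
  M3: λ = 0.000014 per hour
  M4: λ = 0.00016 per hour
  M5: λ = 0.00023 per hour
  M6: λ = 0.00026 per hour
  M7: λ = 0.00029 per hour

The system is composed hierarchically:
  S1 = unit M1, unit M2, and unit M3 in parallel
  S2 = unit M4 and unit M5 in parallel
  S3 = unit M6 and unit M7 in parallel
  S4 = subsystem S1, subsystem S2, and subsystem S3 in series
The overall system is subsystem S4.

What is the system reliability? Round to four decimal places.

R(M1) = exp(−0.00040 × 720) = 0.749762
R(M2) = exp(−0.00042 × 720) = 0.739042
R(M3) = exp(−0.000014 × 720) = 0.989971
R(M4) = exp(−0.00016 × 720) = 0.891188
R(M5) = exp(−0.00023 × 720) = 0.847385
R(M6) = exp(−0.00026 × 720) = 0.829278
R(M7) = exp(−0.00029 × 720) = 0.811558
Parallel (M1, M2, and M3): 1 − (1 − 0.749762)(1 − 0.739042)(1 − 0.989971) = 0.999345
Parallel (M4 and M5): 1 − (1 − 0.891188)(1 − 0.847385) = 0.983394
Parallel (M6 and M7): 1 − (1 − 0.829278)(1 − 0.811558) = 0.967829
Series ([0.999345], [0.983394], and [0.967829]): 0.999345 × 0.983394 × 0.967829 = 0.9511

0.9511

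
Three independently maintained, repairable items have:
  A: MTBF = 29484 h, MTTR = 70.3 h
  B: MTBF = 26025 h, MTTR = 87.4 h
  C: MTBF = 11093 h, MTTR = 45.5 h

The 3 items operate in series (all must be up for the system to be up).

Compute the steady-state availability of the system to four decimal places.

A(A) = MTBF/(MTBF+MTTR) = 29484/(29484+70.3) = 0.997621
A(B) = MTBF/(MTBF+MTTR) = 26025/(26025+87.4) = 0.996653
A(C) = MTBF/(MTBF+MTTR) = 11093/(11093+45.5) = 0.995915
Series availability: 0.997621 × 0.996653 × 0.995915 = 0.9902

0.9902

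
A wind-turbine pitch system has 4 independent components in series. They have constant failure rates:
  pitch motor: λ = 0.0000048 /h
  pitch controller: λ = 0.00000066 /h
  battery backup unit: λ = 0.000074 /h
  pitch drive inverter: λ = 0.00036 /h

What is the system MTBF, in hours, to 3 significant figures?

Series of exponential components: λ_sys = Σ λ_i
λ_sys = 0.0000048 + 0.00000066 + 0.000074 + 0.00036 = 4.3946e-04 /h
MTBF = 1 / λ_sys = 2280 h

2280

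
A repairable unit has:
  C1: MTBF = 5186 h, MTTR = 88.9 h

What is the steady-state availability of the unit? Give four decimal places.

0.9831

A(C1) = MTBF/(MTBF+MTTR) = 5186/(5186+88.9) = 0.9831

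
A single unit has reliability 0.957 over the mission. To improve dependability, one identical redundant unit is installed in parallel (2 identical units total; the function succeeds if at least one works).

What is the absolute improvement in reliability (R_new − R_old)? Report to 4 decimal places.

0.0412

R_before = 0.957
R_after = 1 − (1 − 0.957)^2 = 0.9982
ΔR = 0.9982 − 0.957 = 0.0412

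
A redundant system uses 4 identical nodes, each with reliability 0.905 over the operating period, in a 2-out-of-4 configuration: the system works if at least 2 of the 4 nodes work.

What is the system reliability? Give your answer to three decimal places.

0.997

R = Σ_{i=2}^{4} C(4,i) p^i (1−p)^{4−i} with p = 0.905
C(4,2)·0.905^2·0.095^2 = 0.04435
C(4,3)·0.905^3·0.095^1 = 0.28166
C(4,4)·0.905^4·0.095^0 = 0.67080
Sum = 0.997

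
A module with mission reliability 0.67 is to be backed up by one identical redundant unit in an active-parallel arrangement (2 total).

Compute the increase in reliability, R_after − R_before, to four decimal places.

0.2211

R_before = 0.67
R_after = 1 − (1 − 0.67)^2 = 0.8911
ΔR = 0.8911 − 0.67 = 0.2211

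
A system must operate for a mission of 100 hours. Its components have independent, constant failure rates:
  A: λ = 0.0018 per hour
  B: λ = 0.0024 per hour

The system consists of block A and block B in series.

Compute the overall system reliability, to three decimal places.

R(A) = exp(−0.0018 × 100) = 0.83527
R(B) = exp(−0.0024 × 100) = 0.78663
Series (A and B): 0.83527 × 0.78663 = 0.657

0.657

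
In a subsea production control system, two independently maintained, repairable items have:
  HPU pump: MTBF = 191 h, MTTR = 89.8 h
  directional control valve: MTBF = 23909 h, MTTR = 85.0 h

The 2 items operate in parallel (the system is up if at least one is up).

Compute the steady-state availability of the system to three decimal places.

0.999

A(HPU pump) = MTBF/(MTBF+MTTR) = 191/(191+89.8) = 0.680199
A(directional control valve) = MTBF/(MTBF+MTTR) = 23909/(23909+85.0) = 0.996457
Parallel availability: 1 − (1 − 0.680199)(1 − 0.996457) = 0.999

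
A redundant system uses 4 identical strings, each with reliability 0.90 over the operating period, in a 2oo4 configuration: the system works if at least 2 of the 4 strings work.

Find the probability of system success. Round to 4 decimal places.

R = Σ_{i=2}^{4} C(4,i) p^i (1−p)^{4−i} with p = 0.90
C(4,2)·0.90^2·0.10^2 = 0.048600
C(4,3)·0.90^3·0.10^1 = 0.291600
C(4,4)·0.90^4·0.10^0 = 0.656100
Sum = 0.9963

0.9963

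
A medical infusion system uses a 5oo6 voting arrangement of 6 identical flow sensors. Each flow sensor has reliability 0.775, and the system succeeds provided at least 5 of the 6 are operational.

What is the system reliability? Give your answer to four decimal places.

R = Σ_{i=5}^{6} C(6,i) p^i (1−p)^{6−i} with p = 0.775
C(6,5)·0.775^5·0.225^1 = 0.377435
C(6,6)·0.775^6·0.225^0 = 0.216676
Sum = 0.5941

0.5941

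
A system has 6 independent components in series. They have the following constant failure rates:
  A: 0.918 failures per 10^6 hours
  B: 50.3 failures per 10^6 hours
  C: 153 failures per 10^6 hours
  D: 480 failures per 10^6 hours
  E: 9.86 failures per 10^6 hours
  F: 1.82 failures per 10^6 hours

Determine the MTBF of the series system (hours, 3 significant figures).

1440

Series of exponential components: λ_sys = Σ λ_i
λ_sys = 0.000000918 + 0.0000503 + 0.000153 + 0.000480 + 0.00000986 + 0.00000182 = 6.9590e-04 /h
MTBF = 1 / λ_sys = 1440 h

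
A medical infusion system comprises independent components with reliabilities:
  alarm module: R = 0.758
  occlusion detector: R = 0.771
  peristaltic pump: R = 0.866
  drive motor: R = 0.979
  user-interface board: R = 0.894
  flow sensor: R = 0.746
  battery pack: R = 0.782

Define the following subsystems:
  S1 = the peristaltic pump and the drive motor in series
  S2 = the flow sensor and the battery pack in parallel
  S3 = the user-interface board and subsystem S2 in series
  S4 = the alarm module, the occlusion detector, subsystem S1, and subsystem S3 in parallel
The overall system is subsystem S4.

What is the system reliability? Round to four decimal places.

Series (peristaltic pump and drive motor): 0.866000 × 0.979000 = 0.847814
Parallel (flow sensor and battery pack): 1 − (1 − 0.746000)(1 − 0.782000) = 0.944628
Series (user-interface board and [0.944628]): 0.894000 × 0.944628 = 0.844497
Parallel (alarm module, occlusion detector, [0.847814], and [0.844497]): 1 − (1 − 0.758000)(1 − 0.771000)(1 − 0.847814)(1 − 0.844497) = 0.9987

0.9987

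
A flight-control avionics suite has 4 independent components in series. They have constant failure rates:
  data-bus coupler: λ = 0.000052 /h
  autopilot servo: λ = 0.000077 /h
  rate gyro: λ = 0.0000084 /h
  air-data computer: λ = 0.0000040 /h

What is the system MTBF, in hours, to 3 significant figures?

Series of exponential components: λ_sys = Σ λ_i
λ_sys = 0.000052 + 0.000077 + 0.0000084 + 0.0000040 = 1.4140e-04 /h
MTBF = 1 / λ_sys = 7070 h

7070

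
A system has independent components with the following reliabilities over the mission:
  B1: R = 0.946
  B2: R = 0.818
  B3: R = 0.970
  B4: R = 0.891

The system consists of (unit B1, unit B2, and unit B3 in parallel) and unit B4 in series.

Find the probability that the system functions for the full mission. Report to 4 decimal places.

0.8907

Parallel (B1, B2, and B3): 1 − (1 − 0.946000)(1 − 0.818000)(1 − 0.970000) = 0.999705
Series ([0.999705] and B4): 0.999705 × 0.891000 = 0.8907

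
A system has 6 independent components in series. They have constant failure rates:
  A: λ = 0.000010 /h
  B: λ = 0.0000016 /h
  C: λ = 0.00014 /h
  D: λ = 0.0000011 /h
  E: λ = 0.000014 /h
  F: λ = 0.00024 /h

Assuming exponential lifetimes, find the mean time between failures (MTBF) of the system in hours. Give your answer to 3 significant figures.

Series of exponential components: λ_sys = Σ λ_i
λ_sys = 0.000010 + 0.0000016 + 0.00014 + 0.0000011 + 0.000014 + 0.00024 = 4.0670e-04 /h
MTBF = 1 / λ_sys = 2460 h

2460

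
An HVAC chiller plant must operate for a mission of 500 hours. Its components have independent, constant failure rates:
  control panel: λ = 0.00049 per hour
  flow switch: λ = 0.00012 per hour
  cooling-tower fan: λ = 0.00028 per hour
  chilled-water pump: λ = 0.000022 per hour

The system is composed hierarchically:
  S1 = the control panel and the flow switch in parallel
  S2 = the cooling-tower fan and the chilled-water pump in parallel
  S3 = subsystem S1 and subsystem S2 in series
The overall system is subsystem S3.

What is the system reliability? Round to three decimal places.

0.986

R(control panel) = exp(−0.00049 × 500) = 0.78270
R(flow switch) = exp(−0.00012 × 500) = 0.94176
R(cooling-tower fan) = exp(−0.00028 × 500) = 0.86936
R(chilled-water pump) = exp(−0.000022 × 500) = 0.98906
Parallel (control panel and flow switch): 1 − (1 − 0.78270)(1 − 0.94176) = 0.98734
Parallel (cooling-tower fan and chilled-water pump): 1 − (1 − 0.86936)(1 − 0.98906) = 0.99857
Series ([0.98734] and [0.99857]): 0.98734 × 0.99857 = 0.986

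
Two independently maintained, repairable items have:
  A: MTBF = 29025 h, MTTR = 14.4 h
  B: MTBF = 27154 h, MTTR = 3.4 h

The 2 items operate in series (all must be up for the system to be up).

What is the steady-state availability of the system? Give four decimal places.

A(A) = MTBF/(MTBF+MTTR) = 29025/(29025+14.4) = 0.999504
A(B) = MTBF/(MTBF+MTTR) = 27154/(27154+3.4) = 0.999875
Series availability: 0.999504 × 0.999875 = 0.9994

0.9994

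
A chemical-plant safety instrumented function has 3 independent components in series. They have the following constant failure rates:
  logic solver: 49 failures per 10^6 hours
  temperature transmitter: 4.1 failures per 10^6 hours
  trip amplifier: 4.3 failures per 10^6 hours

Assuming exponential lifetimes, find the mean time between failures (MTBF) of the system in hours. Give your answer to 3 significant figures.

Series of exponential components: λ_sys = Σ λ_i
λ_sys = 0.000049 + 0.0000041 + 0.0000043 = 5.7400e-05 /h
MTBF = 1 / λ_sys = 17400 h

17400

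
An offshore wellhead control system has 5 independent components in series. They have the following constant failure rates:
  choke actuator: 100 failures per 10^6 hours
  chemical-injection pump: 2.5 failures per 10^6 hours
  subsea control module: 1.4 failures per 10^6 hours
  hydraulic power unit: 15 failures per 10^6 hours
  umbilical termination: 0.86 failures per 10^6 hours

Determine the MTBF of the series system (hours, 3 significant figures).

Series of exponential components: λ_sys = Σ λ_i
λ_sys = 0.00010 + 0.0000025 + 0.0000014 + 0.000015 + 0.00000086 = 1.1976e-04 /h
MTBF = 1 / λ_sys = 8350 h

8350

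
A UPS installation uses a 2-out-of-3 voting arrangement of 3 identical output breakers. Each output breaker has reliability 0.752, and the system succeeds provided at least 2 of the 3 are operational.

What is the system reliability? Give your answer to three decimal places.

R = Σ_{i=2}^{3} C(3,i) p^i (1−p)^{3−i} with p = 0.752
C(3,2)·0.752^2·0.248^1 = 0.42073
C(3,3)·0.752^3·0.248^0 = 0.42526
Sum = 0.846

0.846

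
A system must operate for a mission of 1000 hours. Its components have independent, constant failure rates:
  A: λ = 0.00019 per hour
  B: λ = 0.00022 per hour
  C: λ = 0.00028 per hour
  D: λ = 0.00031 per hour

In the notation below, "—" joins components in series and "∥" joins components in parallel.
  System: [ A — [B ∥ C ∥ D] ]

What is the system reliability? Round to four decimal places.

0.8163

R(A) = exp(−0.00019 × 1000) = 0.826959
R(B) = exp(−0.00022 × 1000) = 0.802519
R(C) = exp(−0.00028 × 1000) = 0.755784
R(D) = exp(−0.00031 × 1000) = 0.733447
Parallel (B, C, and D): 1 − (1 − 0.802519)(1 − 0.755784)(1 − 0.733447) = 0.987145
Series (A and [0.987145]): 0.826959 × 0.987145 = 0.8163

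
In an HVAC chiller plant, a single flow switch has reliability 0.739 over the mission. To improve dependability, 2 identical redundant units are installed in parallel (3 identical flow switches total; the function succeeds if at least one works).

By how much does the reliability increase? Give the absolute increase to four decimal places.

0.2432

R_before = 0.739
R_after = 1 − (1 − 0.739)^3 = 0.9822
ΔR = 0.9822 − 0.739 = 0.2432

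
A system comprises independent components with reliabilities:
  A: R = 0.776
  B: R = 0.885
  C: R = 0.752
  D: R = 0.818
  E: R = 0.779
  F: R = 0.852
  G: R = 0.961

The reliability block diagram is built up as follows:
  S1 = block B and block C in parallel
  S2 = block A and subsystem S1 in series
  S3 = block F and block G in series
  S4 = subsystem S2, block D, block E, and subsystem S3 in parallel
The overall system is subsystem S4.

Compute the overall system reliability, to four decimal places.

0.9982

Parallel (B and C): 1 − (1 − 0.885000)(1 − 0.752000) = 0.971480
Series (A and [0.971480]): 0.776000 × 0.971480 = 0.753868
Series (F and G): 0.852000 × 0.961000 = 0.818772
Parallel ([0.753868], D, E, and [0.818772]): 1 − (1 − 0.753868)(1 − 0.818000)(1 − 0.779000)(1 − 0.818772) = 0.9982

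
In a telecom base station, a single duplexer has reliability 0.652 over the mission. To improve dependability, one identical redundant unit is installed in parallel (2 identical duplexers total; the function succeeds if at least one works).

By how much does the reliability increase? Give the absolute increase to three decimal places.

R_before = 0.652
R_after = 1 − (1 − 0.652)^2 = 0.879
ΔR = 0.879 − 0.652 = 0.227

0.227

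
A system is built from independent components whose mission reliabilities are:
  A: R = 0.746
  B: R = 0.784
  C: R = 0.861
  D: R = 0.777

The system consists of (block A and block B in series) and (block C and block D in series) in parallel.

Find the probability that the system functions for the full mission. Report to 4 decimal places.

Series (A and B): 0.746000 × 0.784000 = 0.584864
Series (C and D): 0.861000 × 0.777000 = 0.668997
Parallel ([0.584864] and [0.668997]): 1 − (1 − 0.584864)(1 − 0.668997) = 0.8626

0.8626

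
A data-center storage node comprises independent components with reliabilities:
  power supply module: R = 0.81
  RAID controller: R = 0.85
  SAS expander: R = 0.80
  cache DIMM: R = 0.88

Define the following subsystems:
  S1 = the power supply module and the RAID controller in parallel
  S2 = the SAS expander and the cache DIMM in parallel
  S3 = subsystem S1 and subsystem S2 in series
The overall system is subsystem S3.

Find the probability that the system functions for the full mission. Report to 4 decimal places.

0.9482

Parallel (power supply module and RAID controller): 1 − (1 − 0.810000)(1 − 0.850000) = 0.971500
Parallel (SAS expander and cache DIMM): 1 − (1 − 0.800000)(1 − 0.880000) = 0.976000
Series ([0.971500] and [0.976000]): 0.971500 × 0.976000 = 0.9482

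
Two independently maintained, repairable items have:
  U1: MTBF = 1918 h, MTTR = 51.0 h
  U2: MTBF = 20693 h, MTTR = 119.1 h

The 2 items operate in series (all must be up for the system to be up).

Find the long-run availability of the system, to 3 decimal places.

0.969

A(U1) = MTBF/(MTBF+MTTR) = 1918/(1918+51.0) = 0.974099
A(U2) = MTBF/(MTBF+MTTR) = 20693/(20693+119.1) = 0.994277
Series availability: 0.974099 × 0.994277 = 0.969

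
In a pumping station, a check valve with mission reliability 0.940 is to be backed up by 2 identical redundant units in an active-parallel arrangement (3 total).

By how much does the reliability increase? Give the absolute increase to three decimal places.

R_before = 0.940
R_after = 1 − (1 − 0.940)^3 = 1.000
ΔR = 1.000 − 0.940 = 0.060

0.060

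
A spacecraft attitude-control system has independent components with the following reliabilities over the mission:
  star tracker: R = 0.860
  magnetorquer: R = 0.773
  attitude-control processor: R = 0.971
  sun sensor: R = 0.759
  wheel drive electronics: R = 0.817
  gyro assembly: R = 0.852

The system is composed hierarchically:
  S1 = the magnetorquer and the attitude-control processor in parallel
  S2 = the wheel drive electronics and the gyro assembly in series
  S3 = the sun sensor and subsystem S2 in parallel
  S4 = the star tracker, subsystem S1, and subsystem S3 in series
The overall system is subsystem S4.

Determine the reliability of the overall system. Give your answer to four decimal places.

0.7918

Parallel (magnetorquer and attitude-control processor): 1 − (1 − 0.773000)(1 − 0.971000) = 0.993417
Series (wheel drive electronics and gyro assembly): 0.817000 × 0.852000 = 0.696084
Parallel (sun sensor and [0.696084]): 1 − (1 − 0.759000)(1 − 0.696084) = 0.926756
Series (star tracker, [0.993417], and [0.926756]): 0.860000 × 0.993417 × 0.926756 = 0.7918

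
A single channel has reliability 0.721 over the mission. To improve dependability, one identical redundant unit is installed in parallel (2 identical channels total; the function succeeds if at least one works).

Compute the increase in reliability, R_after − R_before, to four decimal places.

0.2012

R_before = 0.721
R_after = 1 − (1 − 0.721)^2 = 0.9222
ΔR = 0.9222 − 0.721 = 0.2012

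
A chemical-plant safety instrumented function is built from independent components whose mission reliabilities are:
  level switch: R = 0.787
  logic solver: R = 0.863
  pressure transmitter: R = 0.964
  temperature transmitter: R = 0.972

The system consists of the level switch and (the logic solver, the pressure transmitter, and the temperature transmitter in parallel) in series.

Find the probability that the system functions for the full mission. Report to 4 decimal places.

Parallel (logic solver, pressure transmitter, and temperature transmitter): 1 − (1 − 0.863000)(1 − 0.964000)(1 − 0.972000) = 0.999862
Series (level switch and [0.999862]): 0.787000 × 0.999862 = 0.7869

0.7869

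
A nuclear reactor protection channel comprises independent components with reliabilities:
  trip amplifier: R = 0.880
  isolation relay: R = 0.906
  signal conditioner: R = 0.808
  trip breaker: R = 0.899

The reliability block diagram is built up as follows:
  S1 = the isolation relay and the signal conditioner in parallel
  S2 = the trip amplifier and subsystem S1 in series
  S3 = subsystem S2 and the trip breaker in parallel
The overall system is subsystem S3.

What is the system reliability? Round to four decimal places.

0.9863

Parallel (isolation relay and signal conditioner): 1 − (1 − 0.906000)(1 − 0.808000) = 0.981952
Series (trip amplifier and [0.981952]): 0.880000 × 0.981952 = 0.864118
Parallel ([0.864118] and trip breaker): 1 − (1 − 0.864118)(1 − 0.899000) = 0.9863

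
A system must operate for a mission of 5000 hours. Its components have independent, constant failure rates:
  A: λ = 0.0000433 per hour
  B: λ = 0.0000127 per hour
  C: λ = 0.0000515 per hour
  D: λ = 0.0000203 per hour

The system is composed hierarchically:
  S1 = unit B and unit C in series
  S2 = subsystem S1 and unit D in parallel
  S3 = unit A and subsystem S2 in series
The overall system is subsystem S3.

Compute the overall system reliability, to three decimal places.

R(A) = exp(−0.0000433 × 5000) = 0.80533
R(B) = exp(−0.0000127 × 5000) = 0.93847
R(C) = exp(−0.0000515 × 5000) = 0.77298
R(D) = exp(−0.0000203 × 5000) = 0.90348
Series (B and C): 0.93847 × 0.77298 = 0.72542
Parallel ([0.72542] and D): 1 − (1 − 0.72542)(1 − 0.90348) = 0.97350
Series (A and [0.97350]): 0.80533 × 0.97350 = 0.784

0.784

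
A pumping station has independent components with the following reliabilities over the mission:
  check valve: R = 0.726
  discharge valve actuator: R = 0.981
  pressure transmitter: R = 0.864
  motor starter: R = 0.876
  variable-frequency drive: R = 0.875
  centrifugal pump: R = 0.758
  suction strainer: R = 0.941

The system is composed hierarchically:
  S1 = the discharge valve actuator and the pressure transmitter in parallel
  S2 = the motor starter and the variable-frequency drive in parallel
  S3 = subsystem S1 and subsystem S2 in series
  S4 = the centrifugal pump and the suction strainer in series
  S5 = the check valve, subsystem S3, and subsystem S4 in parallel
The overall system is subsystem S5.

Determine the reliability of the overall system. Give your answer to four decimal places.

Parallel (discharge valve actuator and pressure transmitter): 1 − (1 − 0.981000)(1 − 0.864000) = 0.997416
Parallel (motor starter and variable-frequency drive): 1 − (1 − 0.876000)(1 − 0.875000) = 0.984500
Series ([0.997416] and [0.984500]): 0.997416 × 0.984500 = 0.981956
Series (centrifugal pump and suction strainer): 0.758000 × 0.941000 = 0.713278
Parallel (check valve, [0.981956], and [0.713278]): 1 − (1 − 0.726000)(1 − 0.981956)(1 − 0.713278) = 0.9986

0.9986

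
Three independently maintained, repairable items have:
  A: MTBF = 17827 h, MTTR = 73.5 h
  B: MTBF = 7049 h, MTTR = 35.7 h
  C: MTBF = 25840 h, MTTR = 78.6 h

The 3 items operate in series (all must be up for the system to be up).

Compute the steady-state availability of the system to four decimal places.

0.9879

A(A) = MTBF/(MTBF+MTTR) = 17827/(17827+73.5) = 0.995894
A(B) = MTBF/(MTBF+MTTR) = 7049/(7049+35.7) = 0.994961
A(C) = MTBF/(MTBF+MTTR) = 25840/(25840+78.6) = 0.996967
Series availability: 0.995894 × 0.994961 × 0.996967 = 0.9879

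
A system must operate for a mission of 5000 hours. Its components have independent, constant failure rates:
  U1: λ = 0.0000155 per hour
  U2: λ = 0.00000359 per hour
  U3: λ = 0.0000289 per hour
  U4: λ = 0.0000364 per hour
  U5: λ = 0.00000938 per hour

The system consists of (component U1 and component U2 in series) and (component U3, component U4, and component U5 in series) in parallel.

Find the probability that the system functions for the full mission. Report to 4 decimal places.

0.9716

R(U1) = exp(−0.0000155 × 5000) = 0.925427
R(U2) = exp(−0.00000359 × 5000) = 0.982210
R(U3) = exp(−0.0000289 × 5000) = 0.865455
R(U4) = exp(−0.0000364 × 5000) = 0.833601
R(U5) = exp(−0.00000938 × 5000) = 0.954183
Series (U1 and U2): 0.925427 × 0.982210 = 0.908964
Series (U3, U4, and U5): 0.865455 × 0.833601 × 0.954183 = 0.688390
Parallel ([0.908964] and [0.688390]): 1 − (1 − 0.908964)(1 − 0.688390) = 0.9716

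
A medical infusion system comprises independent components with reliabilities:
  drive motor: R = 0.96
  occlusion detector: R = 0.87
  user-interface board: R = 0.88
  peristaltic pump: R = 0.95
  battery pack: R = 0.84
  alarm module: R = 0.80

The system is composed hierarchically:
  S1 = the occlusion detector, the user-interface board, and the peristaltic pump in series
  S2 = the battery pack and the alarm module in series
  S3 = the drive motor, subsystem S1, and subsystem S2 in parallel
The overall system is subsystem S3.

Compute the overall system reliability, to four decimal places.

0.9964

Series (occlusion detector, user-interface board, and peristaltic pump): 0.870000 × 0.880000 × 0.950000 = 0.727320
Series (battery pack and alarm module): 0.840000 × 0.800000 = 0.672000
Parallel (drive motor, [0.727320], and [0.672000]): 1 − (1 − 0.960000)(1 − 0.727320)(1 − 0.672000) = 0.9964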